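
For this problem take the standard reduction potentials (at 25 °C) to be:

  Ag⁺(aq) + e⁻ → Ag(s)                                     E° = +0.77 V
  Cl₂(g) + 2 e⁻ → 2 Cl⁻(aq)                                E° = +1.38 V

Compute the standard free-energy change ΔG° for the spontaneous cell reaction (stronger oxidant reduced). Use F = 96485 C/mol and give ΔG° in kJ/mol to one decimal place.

Cl₂/Cl⁻ (E° = +1.38 V) is the cathode; Ag⁺/Ag (E° = +0.77 V) is the anode, so E°cell = +0.61 V.
Balancing electrons gives n = 2 (lcm of 2 and 1).
ΔG° = −nFE° = −(2)(96485)(+0.61) = -117,712 J = -117.7 kJ/mol.

-117.7 kJ/mol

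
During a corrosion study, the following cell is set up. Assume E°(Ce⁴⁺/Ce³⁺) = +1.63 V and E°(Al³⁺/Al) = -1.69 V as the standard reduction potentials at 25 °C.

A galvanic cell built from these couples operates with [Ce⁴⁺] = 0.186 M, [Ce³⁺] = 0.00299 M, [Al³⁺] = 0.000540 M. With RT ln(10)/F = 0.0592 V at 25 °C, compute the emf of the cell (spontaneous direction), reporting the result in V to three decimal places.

Ce⁴⁺/Ce³⁺ is the cathode (higher E°), Al³⁺/Al the anode: E°cell = +1.63 − (-1.69) = +3.32 V, n = 3.
Overall: 3 Ce⁴⁺(aq) + Al(s) → 3 Ce³⁺(aq) + Al³⁺(aq)
Q = [Ce³⁺]^3·[Al³⁺] / ([Ce⁴⁺]^3); log Q = -8.649.
E = E° − (0.0592/n) log Q = +3.32 − (0.0592/3)(-8.649) = +3.491 V.

+3.491 V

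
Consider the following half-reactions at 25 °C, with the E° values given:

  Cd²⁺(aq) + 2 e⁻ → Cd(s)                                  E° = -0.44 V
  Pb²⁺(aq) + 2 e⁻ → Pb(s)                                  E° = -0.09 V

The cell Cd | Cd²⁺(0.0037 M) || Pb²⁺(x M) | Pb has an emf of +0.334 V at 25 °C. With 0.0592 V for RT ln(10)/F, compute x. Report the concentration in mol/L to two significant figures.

0.0011 M

Pb²⁺/Pb is the cathode, Cd²⁺/Cd the anode: E°cell = +0.35 V, n = 2.
Overall reaction: Pb²⁺(aq) + Cd(s) → Pb(s) + Cd²⁺(aq); Q = [Cd²⁺]^1/[Pb²⁺]^1.
From E = E° − (0.0592/n) log Q: log Q = (E° − E)·n/0.0592 = (+0.35 − (+0.334))·2/0.0592 = 0.5405.
So 1·log[Pb²⁺] = 1·log(0.0037) − log Q = -2.4318 − (0.5405) = -2.9723; [Pb²⁺] = 10^(-2.9723) ≈ 0.0011 M.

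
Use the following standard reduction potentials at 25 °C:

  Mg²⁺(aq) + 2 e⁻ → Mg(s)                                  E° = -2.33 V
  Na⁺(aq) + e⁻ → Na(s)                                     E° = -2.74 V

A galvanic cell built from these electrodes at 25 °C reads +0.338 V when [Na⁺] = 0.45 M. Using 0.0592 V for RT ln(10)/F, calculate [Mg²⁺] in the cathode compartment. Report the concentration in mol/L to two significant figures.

Mg²⁺/Mg is the cathode, Na⁺/Na the anode: E°cell = +0.41 V, n = 2.
Overall reaction: Mg²⁺(aq) + 2 Na(s) → Mg(s) + 2 Na⁺(aq); Q = [Na⁺]^2/[Mg²⁺]^1.
From E = E° − (0.0592/n) log Q: log Q = (E° − E)·n/0.0592 = (+0.41 − (+0.338))·2/0.0592 = 2.4324.
So 1·log[Mg²⁺] = 2·log(0.45) − log Q = -0.6936 − (2.4324) = -3.1260; [Mg²⁺] = 10^(-3.1260) ≈ 0.00075 M.

0.00075 M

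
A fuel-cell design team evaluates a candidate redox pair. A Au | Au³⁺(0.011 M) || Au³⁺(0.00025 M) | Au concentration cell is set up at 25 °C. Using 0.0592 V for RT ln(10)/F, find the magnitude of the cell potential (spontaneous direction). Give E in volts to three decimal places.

For a concentration cell E°cell = 0. The 0.011 M side is the cathode (reduction is favoured where [Au³⁺] is higher).
With n = 3, E = −(0.0592/3) log([Au³⁺]ₐₙ/[Au³⁺]꜀ₐₜ) = −(0.0592/3) log(0.00025/0.011) = −(0.0592/3)(-1.643) = +0.032 V.

+0.032 V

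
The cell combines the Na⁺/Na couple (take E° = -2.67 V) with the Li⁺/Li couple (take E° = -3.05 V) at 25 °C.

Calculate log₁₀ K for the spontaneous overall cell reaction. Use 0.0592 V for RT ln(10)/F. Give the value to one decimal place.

6.4

Cathode: Na⁺/Na; anode: Li⁺/Li. E°cell = +0.38 V, n = 1.
log K = nE°cell / 0.0592 = (1)(+0.38) / 0.0592 = 6.4.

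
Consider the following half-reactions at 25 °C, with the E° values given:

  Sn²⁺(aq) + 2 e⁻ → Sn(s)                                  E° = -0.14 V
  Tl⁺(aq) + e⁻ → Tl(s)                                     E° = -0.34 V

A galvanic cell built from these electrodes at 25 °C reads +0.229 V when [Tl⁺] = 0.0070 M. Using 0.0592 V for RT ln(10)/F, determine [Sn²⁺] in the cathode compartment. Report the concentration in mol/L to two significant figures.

Sn²⁺/Sn is the cathode, Tl⁺/Tl the anode: E°cell = +0.20 V, n = 2.
Overall reaction: Sn²⁺(aq) + 2 Tl(s) → Sn(s) + 2 Tl⁺(aq); Q = [Tl⁺]^2/[Sn²⁺]^1.
From E = E° − (0.0592/n) log Q: log Q = (E° − E)·n/0.0592 = (+0.20 − (+0.229))·2/0.0592 = -0.9797.
So 1·log[Sn²⁺] = 2·log(0.007) − log Q = -4.3098 − (-0.9797) = -3.3301; [Sn²⁺] = 10^(-3.3301) ≈ 0.00047 M.

0.00047 M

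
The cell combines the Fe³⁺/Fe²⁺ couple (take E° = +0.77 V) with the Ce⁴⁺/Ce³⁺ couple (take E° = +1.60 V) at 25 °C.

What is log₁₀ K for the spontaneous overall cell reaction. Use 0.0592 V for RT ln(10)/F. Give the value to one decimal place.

Cathode: Ce⁴⁺/Ce³⁺; anode: Fe³⁺/Fe²⁺. E°cell = +0.83 V, n = 1.
log K = nE°cell / 0.0592 = (1)(+0.83) / 0.0592 = 14.0.

14.0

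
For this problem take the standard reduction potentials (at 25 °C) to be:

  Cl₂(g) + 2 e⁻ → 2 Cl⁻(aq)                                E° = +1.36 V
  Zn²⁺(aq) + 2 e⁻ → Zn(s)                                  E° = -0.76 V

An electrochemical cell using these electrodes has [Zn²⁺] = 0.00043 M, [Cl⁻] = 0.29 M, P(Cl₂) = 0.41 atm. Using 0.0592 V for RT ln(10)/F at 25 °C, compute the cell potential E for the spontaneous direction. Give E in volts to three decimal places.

Cl₂/Cl⁻ is the cathode (higher E°), Zn²⁺/Zn the anode: E°cell = +1.36 − (-0.76) = +2.12 V, n = 2.
Overall: Cl₂(g) + Zn(s) → 2 Cl⁻(aq) + Zn²⁺(aq)
Q = [Cl⁻]^2·[Zn²⁺] / (P(Cl₂)); log Q = -4.055.
E = E° − (0.0592/n) log Q = +2.12 − (0.0592/2)(-4.055) = +2.240 V.

+2.240 V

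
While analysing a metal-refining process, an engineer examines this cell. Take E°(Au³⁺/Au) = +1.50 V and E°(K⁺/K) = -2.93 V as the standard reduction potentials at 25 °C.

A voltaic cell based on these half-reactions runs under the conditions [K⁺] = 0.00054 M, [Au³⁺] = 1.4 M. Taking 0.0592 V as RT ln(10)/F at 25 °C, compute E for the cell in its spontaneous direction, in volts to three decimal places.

+4.626 V

Au³⁺/Au is the cathode (higher E°), K⁺/K the anode: E°cell = +1.50 − (-2.93) = +4.43 V, n = 3.
Overall: Au³⁺(aq) + 3 K(s) → Au(s) + 3 K⁺(aq)
Q = [K⁺]^3 / ([Au³⁺]); log Q = -9.949.
E = E° − (0.0592/n) log Q = +4.43 − (0.0592/3)(-9.949) = +4.626 V.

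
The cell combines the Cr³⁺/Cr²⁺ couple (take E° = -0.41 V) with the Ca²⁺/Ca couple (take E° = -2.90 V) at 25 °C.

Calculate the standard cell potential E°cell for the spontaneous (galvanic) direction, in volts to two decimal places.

The Cr³⁺/Cr²⁺ couple has the higher reduction potential, so it is the cathode; Ca²⁺/Ca is oxidised at the anode.
E°cell = E°(cathode) − E°(anode) = (-0.41) − (-2.90) = +2.49 V.

+2.49 V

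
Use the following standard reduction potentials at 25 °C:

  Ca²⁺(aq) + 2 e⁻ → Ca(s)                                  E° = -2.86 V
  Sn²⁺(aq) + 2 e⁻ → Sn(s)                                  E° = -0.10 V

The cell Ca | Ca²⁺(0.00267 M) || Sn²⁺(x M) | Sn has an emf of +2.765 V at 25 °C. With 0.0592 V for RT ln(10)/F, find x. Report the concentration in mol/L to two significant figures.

Sn²⁺/Sn is the cathode, Ca²⁺/Ca the anode: E°cell = +2.76 V, n = 2.
Overall reaction: Sn²⁺(aq) + Ca(s) → Sn(s) + Ca²⁺(aq); Q = [Ca²⁺]^1/[Sn²⁺]^1.
From E = E° − (0.0592/n) log Q: log Q = (E° − E)·n/0.0592 = (+2.76 − (+2.765))·2/0.0592 = -0.1689.
So 1·log[Sn²⁺] = 1·log(0.00267) − log Q = -2.5735 − (-0.1689) = -2.4046; [Sn²⁺] = 10^(-2.4046) ≈ 0.0039 M.

0.0039 M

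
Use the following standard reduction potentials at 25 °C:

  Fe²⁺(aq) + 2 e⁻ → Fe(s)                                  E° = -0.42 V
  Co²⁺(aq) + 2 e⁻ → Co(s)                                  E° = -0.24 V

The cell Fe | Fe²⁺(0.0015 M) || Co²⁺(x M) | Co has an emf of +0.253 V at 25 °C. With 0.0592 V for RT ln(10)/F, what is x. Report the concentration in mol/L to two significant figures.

Co²⁺/Co is the cathode, Fe²⁺/Fe the anode: E°cell = +0.18 V, n = 2.
Overall reaction: Co²⁺(aq) + Fe(s) → Co(s) + Fe²⁺(aq); Q = [Fe²⁺]^1/[Co²⁺]^1.
From E = E° − (0.0592/n) log Q: log Q = (E° − E)·n/0.0592 = (+0.18 − (+0.253))·2/0.0592 = -2.4662.
So 1·log[Co²⁺] = 1·log(0.0015) − log Q = -2.8239 − (-2.4662) = -0.3577; [Co²⁺] = 10^(-0.3577) ≈ 0.44 M.

0.44 M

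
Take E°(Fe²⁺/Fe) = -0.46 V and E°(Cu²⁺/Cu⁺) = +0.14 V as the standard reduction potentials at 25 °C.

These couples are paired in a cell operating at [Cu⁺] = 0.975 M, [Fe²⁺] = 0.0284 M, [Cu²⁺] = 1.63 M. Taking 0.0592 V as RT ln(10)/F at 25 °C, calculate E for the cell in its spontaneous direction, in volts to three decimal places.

+0.659 V

Cu²⁺/Cu⁺ is the cathode (higher E°), Fe²⁺/Fe the anode: E°cell = +0.14 − (-0.46) = +0.60 V, n = 2.
Overall: 2 Cu²⁺(aq) + Fe(s) → 2 Cu⁺(aq) + Fe²⁺(aq)
Q = [Cu⁺]^2·[Fe²⁺] / ([Cu²⁺]^2); log Q = -1.993.
E = E° − (0.0592/n) log Q = +0.60 − (0.0592/2)(-1.993) = +0.659 V.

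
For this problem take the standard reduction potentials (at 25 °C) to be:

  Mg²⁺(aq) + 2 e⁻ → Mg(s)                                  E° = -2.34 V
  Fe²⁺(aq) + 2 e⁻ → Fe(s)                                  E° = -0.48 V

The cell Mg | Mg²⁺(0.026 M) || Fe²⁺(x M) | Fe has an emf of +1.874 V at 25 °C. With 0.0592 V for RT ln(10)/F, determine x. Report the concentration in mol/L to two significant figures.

Fe²⁺/Fe is the cathode, Mg²⁺/Mg the anode: E°cell = +1.86 V, n = 2.
Overall reaction: Fe²⁺(aq) + Mg(s) → Fe(s) + Mg²⁺(aq); Q = [Mg²⁺]^1/[Fe²⁺]^1.
From E = E° − (0.0592/n) log Q: log Q = (E° − E)·n/0.0592 = (+1.86 − (+1.874))·2/0.0592 = -0.4730.
So 1·log[Fe²⁺] = 1·log(0.026) − log Q = -1.5850 − (-0.4730) = -1.1120; [Fe²⁺] = 10^(-1.1120) ≈ 0.077 M.

0.077 M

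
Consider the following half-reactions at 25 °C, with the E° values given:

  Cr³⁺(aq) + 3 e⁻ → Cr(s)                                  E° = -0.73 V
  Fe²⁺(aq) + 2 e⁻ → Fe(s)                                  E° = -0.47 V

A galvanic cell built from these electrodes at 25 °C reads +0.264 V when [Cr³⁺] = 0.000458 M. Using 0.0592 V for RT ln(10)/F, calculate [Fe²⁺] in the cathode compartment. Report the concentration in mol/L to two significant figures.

Fe²⁺/Fe is the cathode, Cr³⁺/Cr the anode: E°cell = +0.26 V, n = 6.
Overall reaction: 3 Fe²⁺(aq) + 2 Cr(s) → 3 Fe(s) + 2 Cr³⁺(aq); Q = [Cr³⁺]^2/[Fe²⁺]^3.
From E = E° − (0.0592/n) log Q: log Q = (E° − E)·n/0.0592 = (+0.26 − (+0.264))·6/0.0592 = -0.4054.
So 3·log[Fe²⁺] = 2·log(0.000458) − log Q = -6.6783 − (-0.4054) = -6.2729; log[Fe²⁺] = -6.2729 / 3 = -2.0910; [Fe²⁺] = 10^(-2.0910) ≈ 0.0081 M.

0.0081 M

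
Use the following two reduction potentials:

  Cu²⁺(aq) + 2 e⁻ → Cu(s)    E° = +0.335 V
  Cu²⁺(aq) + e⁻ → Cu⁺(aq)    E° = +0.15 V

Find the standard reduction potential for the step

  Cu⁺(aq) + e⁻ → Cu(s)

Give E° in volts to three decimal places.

+0.520 V

Sequential free energies add, so n₃E°₃ = n₁E°₁ + n₂E°₂.
With n₃ = 2, and the known step contributing 1×(+0.15) V, the unknown satisfies 1·E° = 2×(+0.335) − 1×(+0.15) = +0.520.
E° = +0.520 / 1 = +0.520 V.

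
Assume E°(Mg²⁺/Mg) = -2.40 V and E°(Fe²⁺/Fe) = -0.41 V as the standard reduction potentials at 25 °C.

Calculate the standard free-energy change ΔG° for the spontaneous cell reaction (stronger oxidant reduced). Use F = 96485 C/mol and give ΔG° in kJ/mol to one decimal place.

-384.0 kJ/mol

Fe²⁺/Fe (E° = -0.41 V) is the cathode; Mg²⁺/Mg (E° = -2.40 V) is the anode, so E°cell = +1.99 V.
Balancing electrons gives n = 2 (lcm of 2 and 2).
ΔG° = −nFE° = −(2)(96485)(+1.99) = -384,010 J = -384.0 kJ/mol.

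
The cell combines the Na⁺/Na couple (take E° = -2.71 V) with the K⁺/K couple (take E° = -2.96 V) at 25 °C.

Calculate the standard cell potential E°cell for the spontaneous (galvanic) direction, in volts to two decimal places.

+0.25 V

The Na⁺/Na couple has the higher reduction potential, so it is the cathode; K⁺/K is oxidised at the anode.
E°cell = E°(cathode) − E°(anode) = (-2.71) − (-2.96) = +0.25 V.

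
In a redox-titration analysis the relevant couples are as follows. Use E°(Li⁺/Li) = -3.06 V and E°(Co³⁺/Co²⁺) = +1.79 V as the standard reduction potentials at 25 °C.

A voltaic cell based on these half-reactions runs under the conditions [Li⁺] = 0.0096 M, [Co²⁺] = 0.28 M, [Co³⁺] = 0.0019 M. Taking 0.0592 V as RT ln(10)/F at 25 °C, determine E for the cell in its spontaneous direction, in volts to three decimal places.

+4.841 V

Co³⁺/Co²⁺ is the cathode (higher E°), Li⁺/Li the anode: E°cell = +1.79 − (-3.06) = +4.85 V, n = 1.
Overall: Co³⁺(aq) + Li(s) → Co²⁺(aq) + Li⁺(aq)
Q = [Co²⁺]·[Li⁺] / ([Co³⁺]); log Q = 0.151.
E = E° − (0.0592/n) log Q = +4.85 − (0.0592/1)(0.151) = +4.841 V.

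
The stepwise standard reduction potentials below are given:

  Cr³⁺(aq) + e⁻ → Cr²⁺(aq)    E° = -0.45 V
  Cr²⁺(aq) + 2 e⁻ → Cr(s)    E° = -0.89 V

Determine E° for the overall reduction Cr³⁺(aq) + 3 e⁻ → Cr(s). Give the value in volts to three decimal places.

-0.743 V

Adding the free-energy changes (−nFE°) of the two steps gives −n₃FE°₃ = −n₁FE°₁ − n₂FE°₂.
E°₃ = (1×-0.45 + 2×-0.89) / 3 = (-2.230) / 3 = -0.743 V.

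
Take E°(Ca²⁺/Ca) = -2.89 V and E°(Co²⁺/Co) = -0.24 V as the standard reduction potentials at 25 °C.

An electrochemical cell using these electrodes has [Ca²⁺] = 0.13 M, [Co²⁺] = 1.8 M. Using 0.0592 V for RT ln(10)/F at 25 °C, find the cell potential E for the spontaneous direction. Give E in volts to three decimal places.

Co²⁺/Co is the cathode (higher E°), Ca²⁺/Ca the anode: E°cell = -0.24 − (-2.89) = +2.65 V, n = 2.
Overall: Co²⁺(aq) + Ca(s) → Co(s) + Ca²⁺(aq)
Q = [Ca²⁺] / ([Co²⁺]); log Q = -1.141.
E = E° − (0.0592/n) log Q = +2.65 − (0.0592/2)(-1.141) = +2.684 V.

+2.684 V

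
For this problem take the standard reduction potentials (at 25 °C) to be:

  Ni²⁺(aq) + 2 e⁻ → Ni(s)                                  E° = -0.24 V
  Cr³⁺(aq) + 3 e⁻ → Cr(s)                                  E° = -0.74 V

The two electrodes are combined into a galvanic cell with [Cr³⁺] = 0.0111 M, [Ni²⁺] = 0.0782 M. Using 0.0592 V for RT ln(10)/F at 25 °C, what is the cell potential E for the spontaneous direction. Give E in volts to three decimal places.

Ni²⁺/Ni is the cathode (higher E°), Cr³⁺/Cr the anode: E°cell = -0.24 − (-0.74) = +0.50 V, n = 6.
Overall: 3 Ni²⁺(aq) + 2 Cr(s) → 3 Ni(s) + 2 Cr³⁺(aq)
Q = [Cr³⁺]^2 / ([Ni²⁺]^3); log Q = -0.589.
E = E° − (0.0592/n) log Q = +0.50 − (0.0592/6)(-0.589) = +0.506 V.

+0.506 V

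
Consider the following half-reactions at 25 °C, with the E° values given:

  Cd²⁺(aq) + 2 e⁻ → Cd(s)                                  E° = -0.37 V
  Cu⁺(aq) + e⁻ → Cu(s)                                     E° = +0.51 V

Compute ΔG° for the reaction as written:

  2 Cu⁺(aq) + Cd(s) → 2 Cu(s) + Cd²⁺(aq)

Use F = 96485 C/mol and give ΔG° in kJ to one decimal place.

-169.8 kJ

As written, Cu⁺/Cu is reduced (cathode) and Cd²⁺/Cd is oxidised (anode), so E°cell = (+0.51) − (-0.37) = +0.88 V.
Balancing electrons gives n = 2.
ΔG° = −nFE° = −(2)(96485)(+0.88) = -169,814 J = -169.8 kJ.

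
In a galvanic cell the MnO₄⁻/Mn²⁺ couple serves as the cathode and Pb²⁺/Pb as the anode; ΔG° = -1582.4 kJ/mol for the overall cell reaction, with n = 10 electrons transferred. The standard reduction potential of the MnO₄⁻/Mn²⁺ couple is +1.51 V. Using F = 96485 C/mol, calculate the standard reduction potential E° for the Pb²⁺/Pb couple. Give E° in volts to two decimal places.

-0.13 V

E°cell = −ΔG°/(nF) = −(-1582.4×10³)/((10)(96485)) = +1.640 V.
Since MnO₄⁻/Mn²⁺ is the cathode and Pb²⁺/Pb the anode, E°cell = E°(MnO₄⁻/Mn²⁺) − E°(Pb²⁺/Pb).
So E°(Pb²⁺/Pb) = E°(MnO₄⁻/Mn²⁺) − E°cell = (+1.51) − (+1.640) = -0.13 V.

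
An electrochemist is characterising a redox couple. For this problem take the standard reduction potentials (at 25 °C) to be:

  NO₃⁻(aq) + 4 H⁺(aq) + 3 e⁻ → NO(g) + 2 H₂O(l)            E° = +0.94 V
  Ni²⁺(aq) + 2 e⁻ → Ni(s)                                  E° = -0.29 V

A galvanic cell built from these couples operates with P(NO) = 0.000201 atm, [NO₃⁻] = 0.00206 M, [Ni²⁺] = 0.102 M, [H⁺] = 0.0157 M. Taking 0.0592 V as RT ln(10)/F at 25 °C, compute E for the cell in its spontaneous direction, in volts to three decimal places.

NO₃⁻/NO is the cathode (higher E°), Ni²⁺/Ni the anode: E°cell = +0.94 − (-0.29) = +1.23 V, n = 6.
Overall: 2 NO₃⁻(aq) + 8 H⁺(aq) + 3 Ni(s) → 2 NO(g) + 4 H₂O(l) + 3 Ni²⁺(aq)
Q = P(NO)^2·[Ni²⁺]^3 / ([NO₃⁻]^2·[H⁺]^8); log Q = 9.437.
E = E° − (0.0592/n) log Q = +1.23 − (0.0592/6)(9.437) = +1.137 V.

+1.137 V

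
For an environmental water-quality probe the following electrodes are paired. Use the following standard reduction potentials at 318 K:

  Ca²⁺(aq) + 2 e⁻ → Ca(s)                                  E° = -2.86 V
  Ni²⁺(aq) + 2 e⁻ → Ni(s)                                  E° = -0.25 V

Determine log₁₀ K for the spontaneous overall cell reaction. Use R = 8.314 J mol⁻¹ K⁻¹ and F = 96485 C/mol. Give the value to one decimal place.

82.7

Cathode: Ni²⁺/Ni; anode: Ca²⁺/Ca. E°cell = (-0.25) − (-2.86) = +2.61 V, with n = 2.
ΔG° = −nFE° = −RT ln K, so ln K = nFE°/(RT) = (2)(96485)(+2.61) / ((8.314)(318)) = 190.499.
log₁₀ K = 190.499 / ln 10 = 82.7.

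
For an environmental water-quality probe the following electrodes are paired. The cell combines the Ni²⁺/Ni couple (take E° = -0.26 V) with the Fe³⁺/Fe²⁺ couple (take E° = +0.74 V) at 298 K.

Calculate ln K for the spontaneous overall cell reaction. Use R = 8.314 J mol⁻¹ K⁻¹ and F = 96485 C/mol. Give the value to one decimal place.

Cathode: Fe³⁺/Fe²⁺; anode: Ni²⁺/Ni. E°cell = (+0.74) − (-0.26) = +1.00 V, with n = 2.
ΔG° = −nFE° = −RT ln K, so ln K = nFE°/(RT) = (2)(96485)(+1.00) / ((8.314)(298)) = 77.887.

77.9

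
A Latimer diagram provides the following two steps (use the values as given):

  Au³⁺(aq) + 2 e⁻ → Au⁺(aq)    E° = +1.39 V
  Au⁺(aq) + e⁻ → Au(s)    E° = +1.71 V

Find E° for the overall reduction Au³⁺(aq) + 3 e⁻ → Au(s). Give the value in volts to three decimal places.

+1.497 V

Standard free energies of sequential steps add: ΔG°₃ = ΔG°₁ + ΔG°₂, so n₃E°₃ = n₁E°₁ + n₂E°₂.
E°₃ = (2×+1.39 + 1×+1.71) / 3 = (+4.490) / 3 = +1.497 V.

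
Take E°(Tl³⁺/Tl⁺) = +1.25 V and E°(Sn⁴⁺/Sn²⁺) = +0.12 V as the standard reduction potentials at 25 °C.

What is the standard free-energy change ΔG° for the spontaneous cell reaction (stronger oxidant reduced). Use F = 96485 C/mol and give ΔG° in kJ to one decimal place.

Tl³⁺/Tl⁺ (E° = +1.25 V) is the cathode; Sn⁴⁺/Sn²⁺ (E° = +0.12 V) is the anode, so E°cell = +1.13 V.
Balancing electrons gives n = 2 (lcm of 2 and 2).
ΔG° = −nFE° = −(2)(96485)(+1.13) = -218,056 J = -218.1 kJ.

-218.1 kJ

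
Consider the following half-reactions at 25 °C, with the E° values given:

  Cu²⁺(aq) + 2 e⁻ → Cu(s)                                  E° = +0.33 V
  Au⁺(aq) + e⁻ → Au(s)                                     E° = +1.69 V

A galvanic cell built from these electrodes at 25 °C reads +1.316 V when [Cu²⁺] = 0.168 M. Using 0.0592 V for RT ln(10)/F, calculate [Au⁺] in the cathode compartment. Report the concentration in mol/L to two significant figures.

0.074 M

Au⁺/Au is the cathode, Cu²⁺/Cu the anode: E°cell = +1.36 V, n = 2.
Overall reaction: 2 Au⁺(aq) + Cu(s) → 2 Au(s) + Cu²⁺(aq); Q = [Cu²⁺]^1/[Au⁺]^2.
From E = E° − (0.0592/n) log Q: log Q = (E° − E)·n/0.0592 = (+1.36 − (+1.316))·2/0.0592 = 1.4865.
So 2·log[Au⁺] = 1·log(0.168) − log Q = -0.7747 − (1.4865) = -2.2612; log[Au⁺] = -2.2612 / 2 = -1.1306; [Au⁺] = 10^(-1.1306) ≈ 0.074 M.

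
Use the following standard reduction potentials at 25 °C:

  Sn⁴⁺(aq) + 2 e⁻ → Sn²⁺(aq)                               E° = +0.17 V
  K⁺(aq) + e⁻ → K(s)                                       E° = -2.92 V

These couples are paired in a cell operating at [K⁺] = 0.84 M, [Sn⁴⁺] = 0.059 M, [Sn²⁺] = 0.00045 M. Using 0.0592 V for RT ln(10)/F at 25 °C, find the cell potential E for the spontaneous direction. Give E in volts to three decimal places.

+3.157 V

Sn⁴⁺/Sn²⁺ is the cathode (higher E°), K⁺/K the anode: E°cell = +0.17 − (-2.92) = +3.09 V, n = 2.
Overall: Sn⁴⁺(aq) + 2 K(s) → Sn²⁺(aq) + 2 K⁺(aq)
Q = [Sn²⁺]·[K⁺]^2 / ([Sn⁴⁺]); log Q = -2.269.
E = E° − (0.0592/n) log Q = +3.09 − (0.0592/2)(-2.269) = +3.157 V.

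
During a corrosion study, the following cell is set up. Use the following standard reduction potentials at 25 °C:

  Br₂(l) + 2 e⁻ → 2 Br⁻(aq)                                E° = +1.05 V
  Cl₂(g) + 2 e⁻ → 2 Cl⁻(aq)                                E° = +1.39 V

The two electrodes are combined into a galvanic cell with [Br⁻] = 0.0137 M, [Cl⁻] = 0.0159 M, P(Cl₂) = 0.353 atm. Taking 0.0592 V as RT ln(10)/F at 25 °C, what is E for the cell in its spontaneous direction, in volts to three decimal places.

Cl₂/Cl⁻ is the cathode (higher E°), Br₂/Br⁻ the anode: E°cell = +1.39 − (+1.05) = +0.34 V, n = 2.
Overall: Cl₂(g) + 2 Br⁻(aq) → 2 Cl⁻(aq) + Br₂(l)
Q = [Cl⁻]^2 / (P(Cl₂)·[Br⁻]^2); log Q = 0.582.
E = E° − (0.0592/n) log Q = +0.34 − (0.0592/2)(0.582) = +0.323 V.

+0.323 V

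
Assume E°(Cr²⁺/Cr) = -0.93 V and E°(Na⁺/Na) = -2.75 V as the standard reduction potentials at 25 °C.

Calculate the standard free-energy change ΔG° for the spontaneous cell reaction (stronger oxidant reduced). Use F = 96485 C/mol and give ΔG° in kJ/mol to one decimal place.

Cr²⁺/Cr (E° = -0.93 V) is the cathode; Na⁺/Na (E° = -2.75 V) is the anode, so E°cell = +1.82 V.
Balancing electrons gives n = 2 (lcm of 2 and 1).
ΔG° = −nFE° = −(2)(96485)(+1.82) = -351,205 J = -351.2 kJ/mol.

-351.2 kJ/mol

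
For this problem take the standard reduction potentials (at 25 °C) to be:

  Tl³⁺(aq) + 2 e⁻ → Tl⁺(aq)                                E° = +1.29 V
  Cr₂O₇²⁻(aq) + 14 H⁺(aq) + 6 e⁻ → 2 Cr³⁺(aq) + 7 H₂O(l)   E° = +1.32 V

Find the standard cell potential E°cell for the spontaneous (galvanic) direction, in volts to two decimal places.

The Cr₂O₇²⁻/Cr³⁺ couple has the higher reduction potential, so it is the cathode; Tl³⁺/Tl⁺ is oxidised at the anode.
E°cell = E°(cathode) − E°(anode) = (+1.32) − (+1.29) = +0.03 V.

+0.03 V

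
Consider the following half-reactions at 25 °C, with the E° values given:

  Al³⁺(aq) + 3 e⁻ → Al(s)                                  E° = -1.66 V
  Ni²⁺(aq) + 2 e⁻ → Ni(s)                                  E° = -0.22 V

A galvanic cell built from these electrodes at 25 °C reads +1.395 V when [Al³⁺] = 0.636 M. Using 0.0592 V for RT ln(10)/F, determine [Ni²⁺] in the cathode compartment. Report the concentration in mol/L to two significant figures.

0.022 M

Ni²⁺/Ni is the cathode, Al³⁺/Al the anode: E°cell = +1.44 V, n = 6.
Overall reaction: 3 Ni²⁺(aq) + 2 Al(s) → 3 Ni(s) + 2 Al³⁺(aq); Q = [Al³⁺]^2/[Ni²⁺]^3.
From E = E° − (0.0592/n) log Q: log Q = (E° − E)·n/0.0592 = (+1.44 − (+1.395))·6/0.0592 = 4.5608.
So 3·log[Ni²⁺] = 2·log(0.636) − log Q = -0.3931 − (4.5608) = -4.9539; log[Ni²⁺] = -4.9539 / 3 = -1.6513; [Ni²⁺] = 10^(-1.6513) ≈ 0.022 M.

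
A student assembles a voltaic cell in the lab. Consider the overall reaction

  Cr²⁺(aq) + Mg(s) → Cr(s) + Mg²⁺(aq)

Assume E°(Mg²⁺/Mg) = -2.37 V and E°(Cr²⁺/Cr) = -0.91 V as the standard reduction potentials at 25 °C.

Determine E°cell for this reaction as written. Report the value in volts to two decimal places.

The Cr²⁺/Cr couple has the higher reduction potential, so it is the cathode; Mg²⁺/Mg is oxidised at the anode.
E°cell = E°(cathode) − E°(anode) = (-0.91) − (-2.37) = +1.46 V.

+1.46 V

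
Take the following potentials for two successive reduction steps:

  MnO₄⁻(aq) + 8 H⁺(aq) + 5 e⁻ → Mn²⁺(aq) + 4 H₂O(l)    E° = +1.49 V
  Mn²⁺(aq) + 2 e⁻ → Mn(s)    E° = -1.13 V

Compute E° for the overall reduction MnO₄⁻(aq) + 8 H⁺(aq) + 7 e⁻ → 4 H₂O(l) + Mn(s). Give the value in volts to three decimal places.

+0.741 V

Since ΔG° = −nFE° is additive over sequential reductions, n₃E°₃ = n₁E°₁ + n₂E°₂.
E°₃ = (5×+1.49 + 2×-1.13) / 7 = (+5.190) / 7 = +0.741 V.
Simply averaging or adding the two E° values would be wrong; the electron-weighted sum is required.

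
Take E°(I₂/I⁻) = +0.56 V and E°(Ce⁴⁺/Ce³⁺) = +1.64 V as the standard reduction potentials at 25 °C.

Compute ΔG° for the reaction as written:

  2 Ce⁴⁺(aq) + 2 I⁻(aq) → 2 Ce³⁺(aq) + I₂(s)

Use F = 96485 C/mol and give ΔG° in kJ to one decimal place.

-208.4 kJ

As written, Ce⁴⁺/Ce³⁺ is reduced (cathode) and I₂/I⁻ is oxidised (anode), so E°cell = (+1.64) − (+0.56) = +1.08 V.
Balancing electrons gives n = 2.
ΔG° = −nFE° = −(2)(96485)(+1.08) = -208,408 J = -208.4 kJ.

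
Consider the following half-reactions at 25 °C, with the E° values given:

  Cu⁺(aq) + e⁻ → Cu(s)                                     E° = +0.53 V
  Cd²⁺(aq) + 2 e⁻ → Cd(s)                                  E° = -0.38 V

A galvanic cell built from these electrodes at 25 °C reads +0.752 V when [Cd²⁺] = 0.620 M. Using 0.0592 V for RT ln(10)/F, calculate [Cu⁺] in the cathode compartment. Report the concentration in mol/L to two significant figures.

Cu⁺/Cu is the cathode, Cd²⁺/Cd the anode: E°cell = +0.91 V, n = 2.
Overall reaction: 2 Cu⁺(aq) + Cd(s) → 2 Cu(s) + Cd²⁺(aq); Q = [Cd²⁺]^1/[Cu⁺]^2.
From E = E° − (0.0592/n) log Q: log Q = (E° − E)·n/0.0592 = (+0.91 − (+0.752))·2/0.0592 = 5.3378.
So 2·log[Cu⁺] = 1·log(0.62) − log Q = -0.2076 − (5.3378) = -5.5454; log[Cu⁺] = -5.5454 / 2 = -2.7727; [Cu⁺] = 10^(-2.7727) ≈ 0.0017 M.

0.0017 M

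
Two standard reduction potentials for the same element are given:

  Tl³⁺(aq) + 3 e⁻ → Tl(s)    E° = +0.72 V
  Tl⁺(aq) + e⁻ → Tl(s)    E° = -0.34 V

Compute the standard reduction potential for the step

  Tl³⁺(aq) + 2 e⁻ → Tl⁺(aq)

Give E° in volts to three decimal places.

Sequential free energies add, so n₃E°₃ = n₁E°₁ + n₂E°₂.
With n₃ = 3, and the known step contributing 1×(-0.34) V, the unknown satisfies 2·E° = 3×(+0.72) − 1×(-0.34) = +2.500.
E° = +2.500 / 2 = +1.250 V.

+1.250 V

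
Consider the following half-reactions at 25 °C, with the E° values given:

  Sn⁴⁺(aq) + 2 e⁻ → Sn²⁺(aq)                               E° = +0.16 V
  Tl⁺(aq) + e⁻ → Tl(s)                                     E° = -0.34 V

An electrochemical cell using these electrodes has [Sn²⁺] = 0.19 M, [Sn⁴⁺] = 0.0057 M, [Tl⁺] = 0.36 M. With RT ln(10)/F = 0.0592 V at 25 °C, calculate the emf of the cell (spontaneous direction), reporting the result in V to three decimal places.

+0.481 V

Sn⁴⁺/Sn²⁺ is the cathode (higher E°), Tl⁺/Tl the anode: E°cell = +0.16 − (-0.34) = +0.50 V, n = 2.
Overall: Sn⁴⁺(aq) + 2 Tl(s) → Sn²⁺(aq) + 2 Tl⁺(aq)
Q = [Sn²⁺]·[Tl⁺]^2 / ([Sn⁴⁺]); log Q = 0.635.
E = E° − (0.0592/n) log Q = +0.50 − (0.0592/2)(0.635) = +0.481 V.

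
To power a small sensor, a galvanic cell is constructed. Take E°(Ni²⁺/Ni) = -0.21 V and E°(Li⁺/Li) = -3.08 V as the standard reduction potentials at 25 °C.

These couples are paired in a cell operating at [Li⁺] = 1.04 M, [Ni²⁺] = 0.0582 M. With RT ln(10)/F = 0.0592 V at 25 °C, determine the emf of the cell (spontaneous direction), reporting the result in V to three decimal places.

Ni²⁺/Ni is the cathode (higher E°), Li⁺/Li the anode: E°cell = -0.21 − (-3.08) = +2.87 V, n = 2.
Overall: Ni²⁺(aq) + 2 Li(s) → Ni(s) + 2 Li⁺(aq)
Q = [Li⁺]^2 / ([Ni²⁺]); log Q = 1.269.
E = E° − (0.0592/n) log Q = +2.87 − (0.0592/2)(1.269) = +2.832 V.

+2.832 V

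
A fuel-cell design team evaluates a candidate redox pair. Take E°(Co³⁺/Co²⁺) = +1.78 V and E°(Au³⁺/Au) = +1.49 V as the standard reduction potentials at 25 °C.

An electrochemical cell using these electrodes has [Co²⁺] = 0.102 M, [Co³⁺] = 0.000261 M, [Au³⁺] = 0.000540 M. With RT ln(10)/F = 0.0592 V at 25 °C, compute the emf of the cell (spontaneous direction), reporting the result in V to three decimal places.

Co³⁺/Co²⁺ is the cathode (higher E°), Au³⁺/Au the anode: E°cell = +1.78 − (+1.49) = +0.29 V, n = 3.
Overall: 3 Co³⁺(aq) + Au(s) → 3 Co²⁺(aq) + Au³⁺(aq)
Q = [Co²⁺]^3·[Au³⁺] / ([Co³⁺]^3); log Q = 4.508.
E = E° − (0.0592/n) log Q = +0.29 − (0.0592/3)(4.508) = +0.201 V.

+0.201 V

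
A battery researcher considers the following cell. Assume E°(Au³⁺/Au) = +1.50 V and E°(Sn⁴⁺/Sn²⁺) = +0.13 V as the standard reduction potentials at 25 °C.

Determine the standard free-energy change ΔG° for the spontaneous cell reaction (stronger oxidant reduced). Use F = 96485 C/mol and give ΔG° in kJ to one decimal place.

-793.1 kJ

Au³⁺/Au (E° = +1.50 V) is the cathode; Sn⁴⁺/Sn²⁺ (E° = +0.13 V) is the anode, so E°cell = +1.37 V.
Balancing electrons gives n = 6 (lcm of 3 and 2).
ΔG° = −nFE° = −(6)(96485)(+1.37) = -793,107 J = -793.1 kJ.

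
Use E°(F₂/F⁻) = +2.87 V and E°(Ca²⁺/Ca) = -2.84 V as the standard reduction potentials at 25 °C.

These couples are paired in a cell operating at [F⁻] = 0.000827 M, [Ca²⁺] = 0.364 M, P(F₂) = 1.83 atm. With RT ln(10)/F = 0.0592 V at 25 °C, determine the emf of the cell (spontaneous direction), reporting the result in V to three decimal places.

+5.913 V

F₂/F⁻ is the cathode (higher E°), Ca²⁺/Ca the anode: E°cell = +2.87 − (-2.84) = +5.71 V, n = 2.
Overall: F₂(g) + Ca(s) → 2 F⁻(aq) + Ca²⁺(aq)
Q = [F⁻]^2·[Ca²⁺] / (P(F₂)); log Q = -6.866.
E = E° − (0.0592/n) log Q = +5.71 − (0.0592/2)(-6.866) = +5.913 V.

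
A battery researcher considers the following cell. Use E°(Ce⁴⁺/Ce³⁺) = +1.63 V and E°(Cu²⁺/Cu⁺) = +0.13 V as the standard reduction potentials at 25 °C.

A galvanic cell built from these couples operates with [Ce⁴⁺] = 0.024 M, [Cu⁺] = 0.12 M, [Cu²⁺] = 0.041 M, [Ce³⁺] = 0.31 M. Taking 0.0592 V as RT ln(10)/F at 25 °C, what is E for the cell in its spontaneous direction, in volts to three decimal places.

Ce⁴⁺/Ce³⁺ is the cathode (higher E°), Cu²⁺/Cu⁺ the anode: E°cell = +1.63 − (+0.13) = +1.50 V, n = 1.
Overall: Ce⁴⁺(aq) + Cu⁺(aq) → Ce³⁺(aq) + Cu²⁺(aq)
Q = [Ce³⁺]·[Cu²⁺] / ([Ce⁴⁺]·[Cu⁺]); log Q = 0.645.
E = E° − (0.0592/n) log Q = +1.50 − (0.0592/1)(0.645) = +1.462 V.

+1.462 V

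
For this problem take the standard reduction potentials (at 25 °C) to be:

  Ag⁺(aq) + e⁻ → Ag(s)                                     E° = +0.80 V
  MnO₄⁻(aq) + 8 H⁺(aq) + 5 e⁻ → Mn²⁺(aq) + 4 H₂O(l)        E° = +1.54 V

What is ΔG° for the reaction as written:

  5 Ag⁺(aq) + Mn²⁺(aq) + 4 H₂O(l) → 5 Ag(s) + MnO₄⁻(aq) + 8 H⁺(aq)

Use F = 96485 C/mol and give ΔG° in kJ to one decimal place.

As written, Ag⁺/Ag is reduced (cathode) and MnO₄⁻/Mn²⁺ is oxidised (anode), so E°cell = (+0.80) − (+1.54) = -0.74 V.
Balancing electrons gives n = 5.
ΔG° = −nFE° = −(5)(96485)(-0.74) = 356,994 J = +357.0 kJ.

+357.0 kJ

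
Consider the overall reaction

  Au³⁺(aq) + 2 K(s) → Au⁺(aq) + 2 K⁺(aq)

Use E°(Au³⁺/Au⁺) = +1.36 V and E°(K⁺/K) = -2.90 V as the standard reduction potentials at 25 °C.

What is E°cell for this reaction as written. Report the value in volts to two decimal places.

+4.26 V

The Au³⁺/Au⁺ couple has the higher reduction potential, so it is the cathode; K⁺/K is oxidised at the anode.
E°cell = E°(cathode) − E°(anode) = (+1.36) − (-2.90) = +4.26 V.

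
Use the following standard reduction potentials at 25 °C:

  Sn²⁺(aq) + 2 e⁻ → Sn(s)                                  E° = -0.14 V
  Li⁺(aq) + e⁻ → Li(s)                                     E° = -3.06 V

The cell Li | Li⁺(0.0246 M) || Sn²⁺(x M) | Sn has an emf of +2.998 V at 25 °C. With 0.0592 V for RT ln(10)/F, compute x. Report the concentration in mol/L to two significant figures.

0.26 M

Sn²⁺/Sn is the cathode, Li⁺/Li the anode: E°cell = +2.92 V, n = 2.
Overall reaction: Sn²⁺(aq) + 2 Li(s) → Sn(s) + 2 Li⁺(aq); Q = [Li⁺]^2/[Sn²⁺]^1.
From E = E° − (0.0592/n) log Q: log Q = (E° − E)·n/0.0592 = (+2.92 − (+2.998))·2/0.0592 = -2.6351.
So 1·log[Sn²⁺] = 2·log(0.0246) − log Q = -3.2181 − (-2.6351) = -0.5830; [Sn²⁺] = 10^(-0.5830) ≈ 0.26 M.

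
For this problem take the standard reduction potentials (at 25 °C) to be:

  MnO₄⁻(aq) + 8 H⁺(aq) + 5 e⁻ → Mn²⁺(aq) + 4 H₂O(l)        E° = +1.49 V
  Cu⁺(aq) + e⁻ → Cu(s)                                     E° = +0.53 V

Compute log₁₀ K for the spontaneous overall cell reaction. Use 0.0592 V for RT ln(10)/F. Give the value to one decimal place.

81.1

Cathode: MnO₄⁻/Mn²⁺; anode: Cu⁺/Cu. E°cell = +0.96 V, n = 5.
log K = nE°cell / 0.0592 = (5)(+0.96) / 0.0592 = 81.1.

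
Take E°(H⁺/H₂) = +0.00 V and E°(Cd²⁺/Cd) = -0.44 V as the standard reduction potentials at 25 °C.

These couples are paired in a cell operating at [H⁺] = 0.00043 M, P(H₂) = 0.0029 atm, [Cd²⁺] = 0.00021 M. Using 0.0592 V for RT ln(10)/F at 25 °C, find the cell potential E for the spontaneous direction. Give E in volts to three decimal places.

H⁺/H₂ is the cathode (higher E°), Cd²⁺/Cd the anode: E°cell = +0.00 − (-0.44) = +0.44 V, n = 2.
Overall: 2 H⁺(aq) + Cd(s) → H₂(g) + Cd²⁺(aq)
Q = P(H₂)·[Cd²⁺] / ([H⁺]^2); log Q = 0.518.
E = E° − (0.0592/n) log Q = +0.44 − (0.0592/2)(0.518) = +0.425 V.

+0.425 V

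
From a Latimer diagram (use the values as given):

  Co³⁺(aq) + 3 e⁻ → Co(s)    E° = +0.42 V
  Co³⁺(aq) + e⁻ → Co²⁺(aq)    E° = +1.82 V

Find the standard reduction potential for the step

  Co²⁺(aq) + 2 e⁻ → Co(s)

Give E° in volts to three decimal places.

-0.280 V

Sequential free energies add, so n₃E°₃ = n₁E°₁ + n₂E°₂.
With n₃ = 3, and the known step contributing 1×(+1.82) V, the unknown satisfies 2·E° = 3×(+0.42) − 1×(+1.82) = -0.560.
E° = -0.560 / 2 = -0.280 V.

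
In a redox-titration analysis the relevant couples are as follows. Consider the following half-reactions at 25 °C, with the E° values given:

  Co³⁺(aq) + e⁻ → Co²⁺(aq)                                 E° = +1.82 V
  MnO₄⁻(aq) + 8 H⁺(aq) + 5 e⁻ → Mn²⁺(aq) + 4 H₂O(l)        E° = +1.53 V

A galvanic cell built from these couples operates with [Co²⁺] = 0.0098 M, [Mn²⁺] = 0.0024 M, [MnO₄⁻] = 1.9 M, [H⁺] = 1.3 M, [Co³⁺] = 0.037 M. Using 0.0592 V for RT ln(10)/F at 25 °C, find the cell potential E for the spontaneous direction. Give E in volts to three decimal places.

+0.279 V

Co³⁺/Co²⁺ is the cathode (higher E°), MnO₄⁻/Mn²⁺ the anode: E°cell = +1.82 − (+1.53) = +0.29 V, n = 5.
Overall: 5 Co³⁺(aq) + Mn²⁺(aq) + 4 H₂O(l) → 5 Co²⁺(aq) + MnO₄⁻(aq) + 8 H⁺(aq)
Q = [Co²⁺]^5·[MnO₄⁻]·[H⁺]^8 / ([Co³⁺]^5·[Mn²⁺]); log Q = 0.925.
E = E° − (0.0592/n) log Q = +0.29 − (0.0592/5)(0.925) = +0.279 V.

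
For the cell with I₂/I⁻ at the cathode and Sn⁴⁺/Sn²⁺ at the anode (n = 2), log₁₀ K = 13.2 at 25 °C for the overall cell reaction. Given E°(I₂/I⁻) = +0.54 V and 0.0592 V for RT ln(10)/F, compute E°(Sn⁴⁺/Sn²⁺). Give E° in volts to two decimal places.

+0.15 V

E°cell = (0.0592/n)·log K = (0.0592/2)(13.2) = +0.391 V.
Since I₂/I⁻ is the cathode and Sn⁴⁺/Sn²⁺ the anode, E°cell = E°(I₂/I⁻) − E°(Sn⁴⁺/Sn²⁺).
So E°(Sn⁴⁺/Sn²⁺) = E°(I₂/I⁻) − E°cell = (+0.54) − (+0.391) = +0.15 V.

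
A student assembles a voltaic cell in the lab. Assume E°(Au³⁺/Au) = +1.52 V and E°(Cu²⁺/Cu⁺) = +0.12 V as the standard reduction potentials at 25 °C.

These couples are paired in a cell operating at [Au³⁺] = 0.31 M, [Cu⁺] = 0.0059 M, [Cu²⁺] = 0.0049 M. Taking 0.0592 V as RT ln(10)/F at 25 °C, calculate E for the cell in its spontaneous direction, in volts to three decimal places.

Au³⁺/Au is the cathode (higher E°), Cu²⁺/Cu⁺ the anode: E°cell = +1.52 − (+0.12) = +1.40 V, n = 3.
Overall: Au³⁺(aq) + 3 Cu⁺(aq) → Au(s) + 3 Cu²⁺(aq)
Q = [Cu²⁺]^3 / ([Au³⁺]·[Cu⁺]^3); log Q = 0.267.
E = E° − (0.0592/n) log Q = +1.40 − (0.0592/3)(0.267) = +1.395 V.

+1.395 V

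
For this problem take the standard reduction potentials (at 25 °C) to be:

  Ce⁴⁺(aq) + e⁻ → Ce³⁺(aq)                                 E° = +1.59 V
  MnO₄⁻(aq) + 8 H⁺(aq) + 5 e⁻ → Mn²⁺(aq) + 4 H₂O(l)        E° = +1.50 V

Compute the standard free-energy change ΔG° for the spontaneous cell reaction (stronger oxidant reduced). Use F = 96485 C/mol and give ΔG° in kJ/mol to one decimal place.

-43.4 kJ/mol

Ce⁴⁺/Ce³⁺ (E° = +1.59 V) is the cathode; MnO₄⁻/Mn²⁺ (E° = +1.50 V) is the anode, so E°cell = +0.09 V.
Balancing electrons gives n = 5 (lcm of 1 and 5).
ΔG° = −nFE° = −(5)(96485)(+0.09) = -43,418 J = -43.4 kJ/mol.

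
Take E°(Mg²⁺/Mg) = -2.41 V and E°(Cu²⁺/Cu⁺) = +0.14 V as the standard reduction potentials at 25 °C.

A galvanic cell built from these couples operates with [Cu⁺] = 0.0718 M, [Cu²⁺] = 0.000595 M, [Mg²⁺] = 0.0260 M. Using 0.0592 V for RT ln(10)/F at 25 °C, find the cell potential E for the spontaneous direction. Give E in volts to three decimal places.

+2.474 V

Cu²⁺/Cu⁺ is the cathode (higher E°), Mg²⁺/Mg the anode: E°cell = +0.14 − (-2.41) = +2.55 V, n = 2.
Overall: 2 Cu²⁺(aq) + Mg(s) → 2 Cu⁺(aq) + Mg²⁺(aq)
Q = [Cu⁺]^2·[Mg²⁺] / ([Cu²⁺]^2); log Q = 2.578.
E = E° − (0.0592/n) log Q = +2.55 − (0.0592/2)(2.578) = +2.474 V.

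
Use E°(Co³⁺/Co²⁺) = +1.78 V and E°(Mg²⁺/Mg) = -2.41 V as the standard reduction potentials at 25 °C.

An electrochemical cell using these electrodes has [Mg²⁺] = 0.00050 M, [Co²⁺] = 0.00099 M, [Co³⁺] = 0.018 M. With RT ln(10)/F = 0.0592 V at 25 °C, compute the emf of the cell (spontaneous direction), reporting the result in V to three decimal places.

Co³⁺/Co²⁺ is the cathode (higher E°), Mg²⁺/Mg the anode: E°cell = +1.78 − (-2.41) = +4.19 V, n = 2.
Overall: 2 Co³⁺(aq) + Mg(s) → 2 Co²⁺(aq) + Mg²⁺(aq)
Q = [Co²⁺]^2·[Mg²⁺] / ([Co³⁺]^2); log Q = -5.820.
E = E° − (0.0592/n) log Q = +4.19 − (0.0592/2)(-5.820) = +4.362 V.

+4.362 V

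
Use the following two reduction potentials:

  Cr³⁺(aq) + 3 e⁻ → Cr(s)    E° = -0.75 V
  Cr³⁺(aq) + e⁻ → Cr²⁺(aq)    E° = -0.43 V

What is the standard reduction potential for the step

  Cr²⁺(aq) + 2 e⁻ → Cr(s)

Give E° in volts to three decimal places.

-0.910 V

Sequential free energies add, so n₃E°₃ = n₁E°₁ + n₂E°₂.
With n₃ = 3, and the known step contributing 1×(-0.43) V, the unknown satisfies 2·E° = 3×(-0.75) − 1×(-0.43) = -1.820.
E° = -1.820 / 2 = -0.910 V.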